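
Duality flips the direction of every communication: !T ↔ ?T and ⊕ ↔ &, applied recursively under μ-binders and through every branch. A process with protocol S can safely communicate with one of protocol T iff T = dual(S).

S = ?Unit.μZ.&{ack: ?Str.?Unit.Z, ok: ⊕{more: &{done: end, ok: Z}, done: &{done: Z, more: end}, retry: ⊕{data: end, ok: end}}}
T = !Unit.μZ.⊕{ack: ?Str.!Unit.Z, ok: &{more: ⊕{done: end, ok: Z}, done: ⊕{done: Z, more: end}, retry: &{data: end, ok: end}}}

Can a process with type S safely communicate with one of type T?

NO

?Unit ‖ !Unit  ✓
  μZ ‖ μZ  ✓ (binder kept)
    &{ack,ok} ‖ ⊕{ack,ok}  ✓ label sets agree
      case ack:
        ?Str ‖ ?Str  ✗ same direction on both sides — not dual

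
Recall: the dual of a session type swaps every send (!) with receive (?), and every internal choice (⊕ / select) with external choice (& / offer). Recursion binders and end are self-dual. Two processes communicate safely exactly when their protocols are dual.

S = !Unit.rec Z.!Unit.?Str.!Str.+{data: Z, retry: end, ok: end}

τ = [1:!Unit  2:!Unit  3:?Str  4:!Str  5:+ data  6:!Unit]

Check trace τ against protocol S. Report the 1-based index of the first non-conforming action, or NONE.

@1 !Unit  ✓  state: rec Z.…
@2 !Unit  ✓  state: ?Str.!Str.+{data: rec Z.…, retry: end, ok: end}
@3 ?Str  ✓  state: !Str.+{data: rec Z.…, retry: end, ok: end}
@4 !Str  ✓  state: +{data: rec Z.…, retry: end, ok: end}
@5 + data  ✓  state: rec Z.…
@6 !Unit  ✓  state: ?Str.!Str.+{data: rec Z.…, retry: end, ok: end}
all 6 steps conform

NONE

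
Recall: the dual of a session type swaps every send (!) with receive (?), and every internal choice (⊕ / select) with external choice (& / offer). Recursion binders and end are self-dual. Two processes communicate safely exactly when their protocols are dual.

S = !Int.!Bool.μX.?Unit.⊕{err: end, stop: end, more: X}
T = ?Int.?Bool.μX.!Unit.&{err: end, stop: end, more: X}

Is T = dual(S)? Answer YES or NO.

!Int | ?Int  ✓
  !Bool | ?Bool  ✓
    μX | μX  ✓ (μ self-dual)
      ?Unit | !Unit  ✓
        ⊕{err,stop,more} | &{err,stop,more}  ✓ label sets agree
          [err]
            end | end  ✓
          [stop]
            end | end  ✓
          [more]
            X | X  ✓

YES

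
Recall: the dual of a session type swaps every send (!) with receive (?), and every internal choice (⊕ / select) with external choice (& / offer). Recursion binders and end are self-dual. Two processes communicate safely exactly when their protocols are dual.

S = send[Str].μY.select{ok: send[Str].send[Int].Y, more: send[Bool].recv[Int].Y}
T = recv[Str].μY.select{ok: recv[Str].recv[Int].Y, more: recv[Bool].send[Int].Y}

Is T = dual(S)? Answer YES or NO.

send[Str] | recv[Str]  ✓
  μY | μY  ✓ (μ self-dual)
    select{ok,more} | select{ok,more}  ✗ choice polarity not flipped — not dual

NO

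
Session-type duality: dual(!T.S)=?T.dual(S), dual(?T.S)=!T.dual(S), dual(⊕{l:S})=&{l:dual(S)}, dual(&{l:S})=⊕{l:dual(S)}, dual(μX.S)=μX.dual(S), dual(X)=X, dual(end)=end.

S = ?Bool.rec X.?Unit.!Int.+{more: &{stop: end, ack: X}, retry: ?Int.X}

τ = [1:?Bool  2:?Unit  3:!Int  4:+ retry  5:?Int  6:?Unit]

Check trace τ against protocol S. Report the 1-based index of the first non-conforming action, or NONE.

NONE

[1] ?Bool  match  now at rec X.…
[2] ?Unit  match  now at !Int.+{more: &{stop: end, ack: rec X.…}, retry: ?Int.rec X.…}
[3] !Int  match  now at +{more: &{stop: end, ack: rec X.…}, retry: ?Int.rec X.…}
[4] + retry  match  now at ?Int.rec X.…
[5] ?Int  match  now at rec X.…
[6] ?Unit  match  now at !Int.+{more: &{stop: end, ack: rec X.…}, retry: ?Int.rec X.…}
τ conforms to S (length 6)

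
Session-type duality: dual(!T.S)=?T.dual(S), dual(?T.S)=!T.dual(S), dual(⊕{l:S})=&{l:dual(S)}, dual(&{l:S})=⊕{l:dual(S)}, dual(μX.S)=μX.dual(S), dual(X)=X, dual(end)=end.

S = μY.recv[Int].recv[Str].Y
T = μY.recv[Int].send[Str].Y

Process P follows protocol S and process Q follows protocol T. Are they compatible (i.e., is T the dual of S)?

NO

μY vs μY  match (μ self-dual)
  recv[Int] vs recv[Int]  ✗ same direction on both sides — not dual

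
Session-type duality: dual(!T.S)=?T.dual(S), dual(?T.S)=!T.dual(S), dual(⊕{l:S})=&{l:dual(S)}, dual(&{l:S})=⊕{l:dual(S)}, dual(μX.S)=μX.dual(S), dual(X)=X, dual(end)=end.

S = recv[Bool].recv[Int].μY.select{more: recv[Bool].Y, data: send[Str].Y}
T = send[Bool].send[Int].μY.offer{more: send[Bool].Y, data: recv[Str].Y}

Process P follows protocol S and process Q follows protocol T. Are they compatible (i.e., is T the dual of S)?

YES

recv[Bool] vs send[Bool]  ✓
  recv[Int] vs send[Int]  ✓
    μY vs μY  ✓ (binder kept)
      select{more,data} vs offer{more,data}  ✓ same labels
        case more:
          recv[Bool] vs send[Bool]  ✓
            Y vs Y  ✓
        case data:
          send[Str] vs recv[Str]  ✓
            Y vs Y  ✓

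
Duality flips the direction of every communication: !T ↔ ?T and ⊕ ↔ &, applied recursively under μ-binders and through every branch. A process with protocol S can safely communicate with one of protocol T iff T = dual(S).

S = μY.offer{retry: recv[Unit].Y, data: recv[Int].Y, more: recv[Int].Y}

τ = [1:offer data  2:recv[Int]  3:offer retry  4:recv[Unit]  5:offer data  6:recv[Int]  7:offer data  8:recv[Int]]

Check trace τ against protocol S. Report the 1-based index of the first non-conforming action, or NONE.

NONE

[1] offer data  ok  residual = recv[Int].μY.…
[2] recv[Int]  ok  residual = μY.…
[3] offer retry  ok  residual = recv[Unit].μY.…
[4] recv[Unit]  ok  residual = μY.…
[5] offer data  ok  residual = recv[Int].μY.…
[6] recv[Int]  ok  residual = μY.…
[7] offer data  ok  residual = recv[Int].μY.…
[8] recv[Int]  ok  residual = μY.…
τ conforms to S (length 8)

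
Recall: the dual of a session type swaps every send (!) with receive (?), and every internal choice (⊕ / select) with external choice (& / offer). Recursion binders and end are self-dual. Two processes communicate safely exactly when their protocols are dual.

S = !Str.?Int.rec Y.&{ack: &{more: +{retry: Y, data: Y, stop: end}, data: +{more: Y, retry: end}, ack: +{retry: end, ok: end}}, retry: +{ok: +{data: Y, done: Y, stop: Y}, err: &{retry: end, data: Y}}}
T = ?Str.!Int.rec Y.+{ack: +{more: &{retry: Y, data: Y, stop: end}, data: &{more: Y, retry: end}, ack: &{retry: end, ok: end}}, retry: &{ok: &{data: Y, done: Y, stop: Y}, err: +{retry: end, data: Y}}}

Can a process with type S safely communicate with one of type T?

!Str ‖ ?Str  ✓
  ?Int ‖ !Int  ✓
    rec Y ‖ rec Y  ✓ (rec unchanged)
      &{ack,retry} ‖ +{ack,retry}  ✓ same labels
        [ack]
          &{more,data,ack} ‖ +{more,data,ack}  ✓ same labels
            [more]
              +{retry,data,stop} ‖ &{retry,data,stop}  ✓ same labels
                [retry]
                  Y ‖ Y  ✓
                [data]
                  Y ‖ Y  ✓
                [stop]
                  end ‖ end  ✓
            [data]
              +{more,retry} ‖ &{more,retry}  ✓ same labels
                [more]
                  Y ‖ Y  ✓
                [retry]
                  end ‖ end  ✓
            [ack]
              +{retry,ok} ‖ &{retry,ok}  ✓ same labels
                [retry]
                  end ‖ end  ✓
                [ok]
                  end ‖ end  ✓
        [retry]
          +{ok,err} ‖ &{ok,err}  ✓ same labels
            [ok]
              +{data,done,stop} ‖ &{data,done,stop}  ✓ same labels
                [data]
                  Y ‖ Y  ✓
                [done]
                  Y ‖ Y  ✓
                [stop]
                  Y ‖ Y  ✓
            [err]
              &{retry,data} ‖ +{retry,data}  ✓ same labels
                [retry]
                  end ‖ end  ✓
                [data]
                  Y ‖ Y  ✓

YES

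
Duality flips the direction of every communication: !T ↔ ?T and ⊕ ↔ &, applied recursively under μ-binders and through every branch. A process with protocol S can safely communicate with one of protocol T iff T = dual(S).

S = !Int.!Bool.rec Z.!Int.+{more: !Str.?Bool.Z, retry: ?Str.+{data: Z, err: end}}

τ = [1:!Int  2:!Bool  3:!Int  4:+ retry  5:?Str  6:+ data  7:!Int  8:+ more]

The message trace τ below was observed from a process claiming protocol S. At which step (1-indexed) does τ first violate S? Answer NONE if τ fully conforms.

NONE

@1 !Int  ✓  residual = !Bool.rec Z.…
@2 !Bool  ✓  residual = rec Z.…
@3 !Int  ✓  residual = +{more: !Str.?Bool.rec Z.…, retry: ?Str.+{data: rec Z.…, err: end}}
@4 + retry  ✓  residual = ?Str.+{data: rec Z.…, err: end}
@5 ?Str  ✓  residual = +{data: rec Z.…, err: end}
@6 + data  ✓  residual = rec Z.…
@7 !Int  ✓  residual = +{more: !Str.?Bool.rec Z.…, retry: ?Str.+{data: rec Z.…, err: end}}
@8 + more  ✓  residual = !Str.?Bool.rec Z.…
τ conforms to S (length 8)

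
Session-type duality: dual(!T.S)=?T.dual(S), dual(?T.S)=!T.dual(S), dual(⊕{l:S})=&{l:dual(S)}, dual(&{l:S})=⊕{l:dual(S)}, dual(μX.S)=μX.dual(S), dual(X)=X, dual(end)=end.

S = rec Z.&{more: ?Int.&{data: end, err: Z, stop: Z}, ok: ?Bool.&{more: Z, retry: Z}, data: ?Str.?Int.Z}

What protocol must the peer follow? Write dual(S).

rec Z.+{more: !Int.+{data: end, err: Z, stop: Z}, ok: !Bool.+{more: Z, retry: Z}, data: !Str.!Int.Z}

rec Z ↦ rec Z  (rec unchanged)
  &{more,ok,data} ↦ +{more,ok,data}  (external→internal)
    [more]
      ?Int ↦ !Int
        &{data,err,stop} ↦ +{data,err,stop}  (external→internal)
          [data]
            dual(end) = end
          [err]
            dual(Z) = Z
          [stop]
            dual(Z) = Z
    [ok]
      ?Bool ↦ !Bool
        &{more,retry} ↦ +{more,retry}  (external→internal)
          [more]
            dual(Z) = Z
          [retry]
            dual(Z) = Z
    [data]
      ?Str ↦ !Str
        ?Int ↦ !Int
          dual(Z) = Z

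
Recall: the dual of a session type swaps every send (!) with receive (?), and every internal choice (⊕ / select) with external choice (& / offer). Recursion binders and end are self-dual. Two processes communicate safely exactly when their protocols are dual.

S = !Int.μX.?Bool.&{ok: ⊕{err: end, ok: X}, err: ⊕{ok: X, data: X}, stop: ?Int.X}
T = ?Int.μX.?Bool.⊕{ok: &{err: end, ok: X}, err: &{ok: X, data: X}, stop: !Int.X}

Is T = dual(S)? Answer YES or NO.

NO

!Int vs ?Int  match
  μX vs μX  match (μ self-dual)
    ?Bool vs ?Bool  ✗ same direction on both sides — not dual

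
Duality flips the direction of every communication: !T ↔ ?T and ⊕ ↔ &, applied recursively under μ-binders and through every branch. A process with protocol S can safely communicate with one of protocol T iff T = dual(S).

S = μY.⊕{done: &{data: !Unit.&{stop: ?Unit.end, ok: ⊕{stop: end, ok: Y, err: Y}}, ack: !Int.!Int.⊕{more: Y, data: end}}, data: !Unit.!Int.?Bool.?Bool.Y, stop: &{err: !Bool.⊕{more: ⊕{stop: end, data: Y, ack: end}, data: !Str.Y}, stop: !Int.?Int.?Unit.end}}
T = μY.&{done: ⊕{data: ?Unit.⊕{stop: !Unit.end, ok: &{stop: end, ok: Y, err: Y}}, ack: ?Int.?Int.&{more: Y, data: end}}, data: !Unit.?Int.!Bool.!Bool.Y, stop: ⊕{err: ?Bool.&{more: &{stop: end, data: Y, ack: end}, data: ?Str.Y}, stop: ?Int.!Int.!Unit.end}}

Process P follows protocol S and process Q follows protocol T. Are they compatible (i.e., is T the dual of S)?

NO

μY ‖ μY  ok (rec unchanged)
  ⊕{done,data,stop} ‖ &{done,data,stop}  ok label sets agree
    • done:
      &{data,ack} ‖ ⊕{data,ack}  ok label sets agree
        • data:
          !Unit ‖ ?Unit  ok
            &{stop,ok} ‖ ⊕{stop,ok}  ok label sets agree
              • stop:
                ?Unit ‖ !Unit  ok
                  end ‖ end  ok
              • ok:
                ⊕{stop,ok,err} ‖ &{stop,ok,err}  ok label sets agree
                  • stop:
                    end ‖ end  ok
                  • ok:
                    Y ‖ Y  ok
                  • err:
                    Y ‖ Y  ok
        • ack:
          !Int ‖ ?Int  ok
            !Int ‖ ?Int  ok
              ⊕{more,data} ‖ &{more,data}  ok label sets agree
                • more:
                  Y ‖ Y  ok
                • data:
                  end ‖ end  ok
    • data:
      !Unit ‖ !Unit  ✗ same direction on both sides — not dual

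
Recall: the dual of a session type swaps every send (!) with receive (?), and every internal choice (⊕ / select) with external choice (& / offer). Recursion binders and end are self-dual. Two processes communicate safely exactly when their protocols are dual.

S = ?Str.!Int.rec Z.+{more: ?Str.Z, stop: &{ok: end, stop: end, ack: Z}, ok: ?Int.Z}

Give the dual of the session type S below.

?Str → !Str
  !Int → ?Int
    rec Z → rec Z  (μ self-dual)
      +{more,stop,ok} → &{more,stop,ok}  (internal→external)
        [more]
          ?Str → !Str
            Z self-dual
        [stop]
          &{ok,stop,ack} → +{ok,stop,ack}  (&→⊕)
            [ok]
              end self-dual
            [stop]
              end self-dual
            [ack]
              Z self-dual
        [ok]
          ?Int → !Int
            Z self-dual

!Str.?Int.rec Z.&{more: !Str.Z, stop: +{ok: end, stop: end, ack: Z}, ok: !Int.Z}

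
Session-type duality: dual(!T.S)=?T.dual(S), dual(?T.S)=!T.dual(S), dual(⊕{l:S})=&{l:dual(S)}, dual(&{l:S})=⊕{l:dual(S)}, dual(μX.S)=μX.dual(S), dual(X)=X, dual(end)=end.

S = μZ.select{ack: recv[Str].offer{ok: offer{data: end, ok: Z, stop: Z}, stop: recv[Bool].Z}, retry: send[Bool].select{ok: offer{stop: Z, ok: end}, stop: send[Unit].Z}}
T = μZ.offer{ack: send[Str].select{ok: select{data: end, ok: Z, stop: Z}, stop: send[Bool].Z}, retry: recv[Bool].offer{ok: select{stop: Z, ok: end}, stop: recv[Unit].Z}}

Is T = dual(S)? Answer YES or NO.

YES

μZ | μZ  match (μ self-dual)
  select{ack,retry} | offer{ack,retry}  match label sets agree
    • ack:
      recv[Str] | send[Str]  match
        offer{ok,stop} | select{ok,stop}  match label sets agree
          • ok:
            offer{data,ok,stop} | select{data,ok,stop}  match label sets agree
              • data:
                end | end  match
              • ok:
                Z | Z  match
              • stop:
                Z | Z  match
          • stop:
            recv[Bool] | send[Bool]  match
              Z | Z  match
    • retry:
      send[Bool] | recv[Bool]  match
        select{ok,stop} | offer{ok,stop}  match label sets agree
          • ok:
            offer{stop,ok} | select{stop,ok}  match label sets agree
              • stop:
                Z | Z  match
              • ok:
                end | end  match
          • stop:
            send[Unit] | recv[Unit]  match
              Z | Z  match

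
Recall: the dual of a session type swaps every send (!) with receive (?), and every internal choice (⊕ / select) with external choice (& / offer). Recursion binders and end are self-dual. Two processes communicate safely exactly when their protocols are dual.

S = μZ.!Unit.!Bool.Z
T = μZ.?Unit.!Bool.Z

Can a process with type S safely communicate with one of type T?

NO

μZ ‖ μZ  ✓ (binder kept)
  !Unit ‖ ?Unit  ✓
    !Bool ‖ !Bool  ✗ same direction on both sides — not dual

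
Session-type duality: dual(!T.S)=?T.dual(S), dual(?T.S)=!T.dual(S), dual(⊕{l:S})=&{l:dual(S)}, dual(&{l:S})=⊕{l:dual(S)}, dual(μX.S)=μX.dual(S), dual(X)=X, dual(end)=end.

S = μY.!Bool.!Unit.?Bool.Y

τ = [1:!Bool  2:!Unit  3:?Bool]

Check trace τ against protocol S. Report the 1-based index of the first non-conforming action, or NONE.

[1] !Bool  ✓  residual = !Unit.?Bool.μY.…
[2] !Unit  ✓  residual = ?Bool.μY.…
[3] ?Bool  ✓  residual = μY.…
all 3 steps conform

NONE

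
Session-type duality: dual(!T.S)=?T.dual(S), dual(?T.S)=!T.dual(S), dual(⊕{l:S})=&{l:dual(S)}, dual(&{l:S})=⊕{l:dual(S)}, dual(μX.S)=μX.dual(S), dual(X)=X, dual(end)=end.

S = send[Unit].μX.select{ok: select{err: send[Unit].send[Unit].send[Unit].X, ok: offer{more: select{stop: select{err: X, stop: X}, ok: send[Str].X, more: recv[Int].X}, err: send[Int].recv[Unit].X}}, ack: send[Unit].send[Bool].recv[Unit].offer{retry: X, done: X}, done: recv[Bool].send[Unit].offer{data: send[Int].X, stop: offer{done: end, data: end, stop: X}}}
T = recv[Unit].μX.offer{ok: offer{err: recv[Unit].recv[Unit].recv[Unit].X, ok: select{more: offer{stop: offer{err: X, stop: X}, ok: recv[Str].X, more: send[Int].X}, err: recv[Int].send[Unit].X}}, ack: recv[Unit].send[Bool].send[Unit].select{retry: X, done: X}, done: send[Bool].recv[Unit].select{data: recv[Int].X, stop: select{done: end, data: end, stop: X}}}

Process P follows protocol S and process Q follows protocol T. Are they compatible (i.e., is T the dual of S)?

send[Unit] ‖ recv[Unit]  match
  μX ‖ μX  match (binder kept)
    select{ok,ack,done} ‖ offer{ok,ack,done}  match label sets agree
      • ok:
        select{err,ok} ‖ offer{err,ok}  match label sets agree
          • err:
            send[Unit] ‖ recv[Unit]  match
              send[Unit] ‖ recv[Unit]  match
                send[Unit] ‖ recv[Unit]  match
                  X ‖ X  match
          • ok:
            offer{more,err} ‖ select{more,err}  match label sets agree
              • more:
                select{stop,ok,more} ‖ offer{stop,ok,more}  match label sets agree
                  • stop:
                    select{err,stop} ‖ offer{err,stop}  match label sets agree
                      • err:
                        X ‖ X  match
                      • stop:
                        X ‖ X  match
                  • ok:
                    send[Str] ‖ recv[Str]  match
                      X ‖ X  match
                  • more:
                    recv[Int] ‖ send[Int]  match
                      X ‖ X  match
              • err:
                send[Int] ‖ recv[Int]  match
                  recv[Unit] ‖ send[Unit]  match
                    X ‖ X  match
      • ack:
        send[Unit] ‖ recv[Unit]  match
          send[Bool] ‖ send[Bool]  ✗ same direction on both sides — not dual

NO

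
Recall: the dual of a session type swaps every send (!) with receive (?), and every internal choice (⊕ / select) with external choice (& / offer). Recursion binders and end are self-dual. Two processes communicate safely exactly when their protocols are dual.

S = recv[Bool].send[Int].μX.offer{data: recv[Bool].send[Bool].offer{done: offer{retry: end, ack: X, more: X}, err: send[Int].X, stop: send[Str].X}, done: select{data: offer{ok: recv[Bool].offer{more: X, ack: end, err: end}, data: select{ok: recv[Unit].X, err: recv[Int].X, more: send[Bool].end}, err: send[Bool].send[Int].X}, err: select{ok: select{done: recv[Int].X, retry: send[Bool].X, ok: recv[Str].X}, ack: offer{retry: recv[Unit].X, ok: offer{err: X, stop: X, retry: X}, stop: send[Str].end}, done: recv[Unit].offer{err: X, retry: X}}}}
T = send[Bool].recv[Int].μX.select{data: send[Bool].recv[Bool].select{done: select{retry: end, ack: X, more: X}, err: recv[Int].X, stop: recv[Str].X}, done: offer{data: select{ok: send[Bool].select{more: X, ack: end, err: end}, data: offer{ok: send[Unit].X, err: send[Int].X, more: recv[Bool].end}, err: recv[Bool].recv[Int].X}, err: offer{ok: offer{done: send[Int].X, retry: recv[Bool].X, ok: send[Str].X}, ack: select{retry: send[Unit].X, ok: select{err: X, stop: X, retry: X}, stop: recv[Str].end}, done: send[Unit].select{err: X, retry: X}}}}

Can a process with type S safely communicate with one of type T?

YES

recv[Bool] vs send[Bool]  match
  send[Int] vs recv[Int]  match
    μX vs μX  match (binder kept)
      offer{data,done} vs select{data,done}  match same labels
        • data:
          recv[Bool] vs send[Bool]  match
            send[Bool] vs recv[Bool]  match
              offer{done,err,stop} vs select{done,err,stop}  match same labels
                • done:
                  offer{retry,ack,more} vs select{retry,ack,more}  match same labels
                    • retry:
                      end vs end  match
                    • ack:
                      X vs X  match
                    • more:
                      X vs X  match
                • err:
                  send[Int] vs recv[Int]  match
                    X vs X  match
                • stop:
                  send[Str] vs recv[Str]  match
                    X vs X  match
        • done:
          select{data,err} vs offer{data,err}  match same labels
            • data:
              offer{ok,data,err} vs select{ok,data,err}  match same labels
                • ok:
                  recv[Bool] vs send[Bool]  match
                    offer{more,ack,err} vs select{more,ack,err}  match same labels
                      • more:
                        X vs X  match
                      • ack:
                        end vs end  match
                      • err:
                        end vs end  match
                • data:
                  select{ok,err,more} vs offer{ok,err,more}  match same labels
                    • ok:
                      recv[Unit] vs send[Unit]  match
                        X vs X  match
                    • err:
                      recv[Int] vs send[Int]  match
                        X vs X  match
                    • more:
                      send[Bool] vs recv[Bool]  match
                        end vs end  match
                • err:
                  send[Bool] vs recv[Bool]  match
                    send[Int] vs recv[Int]  match
                      X vs X  match
            • err:
              select{ok,ack,done} vs offer{ok,ack,done}  match same labels
                • ok:
                  select{done,retry,ok} vs offer{done,retry,ok}  match same labels
                    • done:
                      recv[Int] vs send[Int]  match
                        X vs X  match
                    • retry:
                      send[Bool] vs recv[Bool]  match
                        X vs X  match
                    • ok:
                      recv[Str] vs send[Str]  match
                        X vs X  match
                • ack:
                  offer{retry,ok,stop} vs select{retry,ok,stop}  match same labels
                    • retry:
                      recv[Unit] vs send[Unit]  match
                        X vs X  match
                    • ok:
                      offer{err,stop,retry} vs select{err,stop,retry}  match same labels
                        • err:
                          X vs X  match
                        • stop:
                          X vs X  match
                        • retry:
                          X vs X  match
                    • stop:
                      send[Str] vs recv[Str]  match
                        end vs end  match
                • done:
                  recv[Unit] vs send[Unit]  match
                    offer{err,retry} vs select{err,retry}  match same labels
                      • err:
                        X vs X  match
                      • retry:
                        X vs X  match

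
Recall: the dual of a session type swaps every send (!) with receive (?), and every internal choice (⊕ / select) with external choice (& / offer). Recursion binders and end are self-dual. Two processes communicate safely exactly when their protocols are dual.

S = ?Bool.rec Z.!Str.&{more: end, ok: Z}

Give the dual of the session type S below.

!Bool.rec Z.?Str.+{more: end, ok: Z}

?Bool ↦ !Bool
  rec Z ↦ rec Z  (rec unchanged)
    !Str ↦ ?Str
      &{more,ok} ↦ +{more,ok}  (offer→select)
        • more:
          dual(end) = end
        • ok:
          dual(Z) = Z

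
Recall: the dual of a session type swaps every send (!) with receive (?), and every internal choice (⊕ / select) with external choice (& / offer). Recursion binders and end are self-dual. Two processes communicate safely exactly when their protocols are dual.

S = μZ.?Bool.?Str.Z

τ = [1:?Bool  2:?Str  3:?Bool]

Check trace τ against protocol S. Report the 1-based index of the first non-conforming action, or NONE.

NONE

@1 ?Bool  match  residual = ?Str.μZ.…
@2 ?Str  match  residual = μZ.…
@3 ?Bool  match  residual = ?Str.μZ.…
trace exhausted — no violation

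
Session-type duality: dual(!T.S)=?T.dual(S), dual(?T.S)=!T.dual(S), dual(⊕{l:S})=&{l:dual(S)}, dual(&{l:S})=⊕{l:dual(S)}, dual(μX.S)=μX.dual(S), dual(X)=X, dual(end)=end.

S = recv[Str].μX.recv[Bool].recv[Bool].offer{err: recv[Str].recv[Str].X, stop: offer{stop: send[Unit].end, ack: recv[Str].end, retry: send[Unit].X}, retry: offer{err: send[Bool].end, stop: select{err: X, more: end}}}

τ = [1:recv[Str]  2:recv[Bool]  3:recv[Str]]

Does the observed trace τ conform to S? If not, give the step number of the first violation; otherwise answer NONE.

@1 recv[Str]  match  now at μX.…
@2 recv[Bool]  match  now at recv[Bool].offer{err: recv[Str].recv[Str].μX.…, stop: offer{stop: send[Unit].end, ack: recv[Str].end, retry: send[Unit].μX.…}, retry: offer{err: send[Bool].end, stop: select{err: μX.…, more: end}}}
@3 got recv[Str], protocol expects recv[Bool]  ✗

3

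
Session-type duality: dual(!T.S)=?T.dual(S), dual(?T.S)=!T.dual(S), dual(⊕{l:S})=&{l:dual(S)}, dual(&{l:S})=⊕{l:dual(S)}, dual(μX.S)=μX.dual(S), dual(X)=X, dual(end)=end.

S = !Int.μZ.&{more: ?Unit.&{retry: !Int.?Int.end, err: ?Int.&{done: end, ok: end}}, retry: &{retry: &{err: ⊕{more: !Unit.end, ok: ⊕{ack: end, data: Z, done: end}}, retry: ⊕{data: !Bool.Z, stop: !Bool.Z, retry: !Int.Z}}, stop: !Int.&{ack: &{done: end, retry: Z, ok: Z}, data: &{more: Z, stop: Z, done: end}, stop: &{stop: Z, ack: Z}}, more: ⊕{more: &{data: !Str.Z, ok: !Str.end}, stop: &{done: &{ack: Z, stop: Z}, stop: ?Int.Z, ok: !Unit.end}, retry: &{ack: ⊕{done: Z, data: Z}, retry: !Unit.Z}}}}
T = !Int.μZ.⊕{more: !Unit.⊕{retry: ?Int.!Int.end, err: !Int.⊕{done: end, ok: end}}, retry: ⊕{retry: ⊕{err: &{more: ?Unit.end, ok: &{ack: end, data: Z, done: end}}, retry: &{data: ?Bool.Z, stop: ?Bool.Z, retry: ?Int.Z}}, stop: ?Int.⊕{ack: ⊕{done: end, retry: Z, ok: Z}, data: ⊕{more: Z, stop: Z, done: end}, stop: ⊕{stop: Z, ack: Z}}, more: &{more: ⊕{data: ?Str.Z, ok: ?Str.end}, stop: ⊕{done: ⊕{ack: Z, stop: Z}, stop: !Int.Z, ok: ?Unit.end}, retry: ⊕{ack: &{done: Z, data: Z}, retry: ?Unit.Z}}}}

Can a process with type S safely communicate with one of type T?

NO

!Int vs !Int  ✗ same direction on both sides — not dual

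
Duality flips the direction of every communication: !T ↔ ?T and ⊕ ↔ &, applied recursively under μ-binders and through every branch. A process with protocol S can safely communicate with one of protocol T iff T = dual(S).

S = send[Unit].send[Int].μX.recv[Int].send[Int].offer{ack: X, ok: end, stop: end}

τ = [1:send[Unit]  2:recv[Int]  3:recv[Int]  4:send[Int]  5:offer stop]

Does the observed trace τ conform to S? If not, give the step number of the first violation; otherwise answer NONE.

step 1: send[Unit]  ok  residual = send[Int].μX.…
step 2: got recv[Int], protocol expects send[Int]  ✗

2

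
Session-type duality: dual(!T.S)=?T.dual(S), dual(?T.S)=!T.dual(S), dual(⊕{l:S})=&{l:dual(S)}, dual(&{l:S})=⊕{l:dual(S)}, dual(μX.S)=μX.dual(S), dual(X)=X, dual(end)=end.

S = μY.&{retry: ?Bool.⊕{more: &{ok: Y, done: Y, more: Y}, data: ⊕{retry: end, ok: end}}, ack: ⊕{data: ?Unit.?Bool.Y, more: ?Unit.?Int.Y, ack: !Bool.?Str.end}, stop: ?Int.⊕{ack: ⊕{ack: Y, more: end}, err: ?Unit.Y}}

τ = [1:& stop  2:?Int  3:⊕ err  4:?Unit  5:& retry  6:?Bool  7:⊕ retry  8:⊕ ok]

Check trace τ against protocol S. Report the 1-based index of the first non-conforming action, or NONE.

7

[1] & stop  ok  residual = ?Int.⊕{ack: ⊕{ack: μY.…, more: end}, err: ?Unit.μY.…}
[2] ?Int  ok  residual = ⊕{ack: ⊕{ack: μY.…, more: end}, err: ?Unit.μY.…}
[3] ⊕ err  ok  residual = ?Unit.μY.…
[4] ?Unit  ok  residual = μY.…
[5] & retry  ok  residual = ?Bool.⊕{more: &{ok: μY.…, done: μY.…, more: μY.…}, data: ⊕{retry: end, ok: end}}
[6] ?Bool  ok  residual = ⊕{more: &{ok: μY.…, done: μY.…, more: μY.…}, data: ⊕{retry: end, ok: end}}
[7] got ⊕ retry, protocol expects ⊕ more or ⊕ data  ✗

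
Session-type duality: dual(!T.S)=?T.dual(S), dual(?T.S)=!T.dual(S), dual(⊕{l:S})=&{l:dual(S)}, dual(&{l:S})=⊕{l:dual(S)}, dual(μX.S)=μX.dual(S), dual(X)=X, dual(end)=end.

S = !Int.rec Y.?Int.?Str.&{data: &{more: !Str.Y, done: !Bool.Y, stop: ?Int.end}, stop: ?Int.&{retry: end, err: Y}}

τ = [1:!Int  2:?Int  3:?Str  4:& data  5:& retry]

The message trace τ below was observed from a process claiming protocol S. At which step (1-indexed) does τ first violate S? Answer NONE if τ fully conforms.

5

[1] !Int  ✓  residual = rec Y.…
[2] ?Int  ✓  residual = ?Str.&{data: &{more: !Str.rec Y.…, done: !Bool.rec Y.…, stop: ?Int.end}, stop: ?Int.&{retry: end, err: rec Y.…}}
[3] ?Str  ✓  residual = &{data: &{more: !Str.rec Y.…, done: !Bool.rec Y.…, stop: ?Int.end}, stop: ?Int.&{retry: end, err: rec Y.…}}
[4] & data  ✓  residual = &{more: !Str.rec Y.…, done: !Bool.rec Y.…, stop: ?Int.end}
[5] got & retry, protocol expects & more or & done or & stop  ✗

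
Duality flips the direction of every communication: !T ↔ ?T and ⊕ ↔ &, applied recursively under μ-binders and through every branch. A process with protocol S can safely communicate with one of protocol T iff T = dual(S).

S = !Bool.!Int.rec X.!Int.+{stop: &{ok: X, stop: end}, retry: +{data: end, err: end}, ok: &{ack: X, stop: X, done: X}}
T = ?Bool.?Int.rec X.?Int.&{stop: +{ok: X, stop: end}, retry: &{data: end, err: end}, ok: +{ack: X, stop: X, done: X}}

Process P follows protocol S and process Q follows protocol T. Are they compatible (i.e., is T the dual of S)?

!Bool | ?Bool  match
  !Int | ?Int  match
    rec X | rec X  match (rec unchanged)
      !Int | ?Int  match
        +{stop,retry,ok} | &{stop,retry,ok}  match same labels
          • stop:
            &{ok,stop} | +{ok,stop}  match same labels
              • ok:
                X | X  match
              • stop:
                end | end  match
          • retry:
            +{data,err} | &{data,err}  match same labels
              • data:
                end | end  match
              • err:
                end | end  match
          • ok:
            &{ack,stop,done} | +{ack,stop,done}  match same labels
              • ack:
                X | X  match
              • stop:
                X | X  match
              • done:
                X | X  match

YES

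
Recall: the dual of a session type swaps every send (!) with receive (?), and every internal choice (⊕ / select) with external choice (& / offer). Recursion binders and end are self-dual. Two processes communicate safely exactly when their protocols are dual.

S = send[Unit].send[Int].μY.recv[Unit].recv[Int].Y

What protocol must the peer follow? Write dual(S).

recv[Unit].recv[Int].μY.send[Unit].send[Int].Y

send[Unit] = recv[Unit]
  send[Int] = recv[Int]
    μY = μY  (μ self-dual)
      recv[Unit] = send[Unit]
        recv[Int] = send[Int]
          dual(Y) = Y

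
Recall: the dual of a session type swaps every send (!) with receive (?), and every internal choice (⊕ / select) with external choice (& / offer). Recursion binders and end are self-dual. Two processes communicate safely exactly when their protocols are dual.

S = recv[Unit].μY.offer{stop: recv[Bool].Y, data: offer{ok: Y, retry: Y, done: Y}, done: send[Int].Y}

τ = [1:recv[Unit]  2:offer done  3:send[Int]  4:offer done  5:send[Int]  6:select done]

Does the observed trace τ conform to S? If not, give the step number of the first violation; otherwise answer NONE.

6

[1] recv[Unit]  ok  state: μY.…
[2] offer done  ok  state: send[Int].μY.…
[3] send[Int]  ok  state: μY.…
[4] offer done  ok  state: send[Int].μY.…
[5] send[Int]  ok  state: μY.…
[6] got select done, protocol expects offer stop or offer data or offer done  ✗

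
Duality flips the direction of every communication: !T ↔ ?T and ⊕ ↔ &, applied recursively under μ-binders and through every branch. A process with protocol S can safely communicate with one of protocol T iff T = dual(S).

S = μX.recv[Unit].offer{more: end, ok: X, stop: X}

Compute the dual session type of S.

μX.send[Unit].select{more: end, ok: X, stop: X}

μX = μX  (rec unchanged)
  recv[Unit] = send[Unit]
    offer{more,ok,stop} = select{more,ok,stop}  (&→⊕)
      • more:
        end ↦ end
      • ok:
        X ↦ X
      • stop:
        X ↦ X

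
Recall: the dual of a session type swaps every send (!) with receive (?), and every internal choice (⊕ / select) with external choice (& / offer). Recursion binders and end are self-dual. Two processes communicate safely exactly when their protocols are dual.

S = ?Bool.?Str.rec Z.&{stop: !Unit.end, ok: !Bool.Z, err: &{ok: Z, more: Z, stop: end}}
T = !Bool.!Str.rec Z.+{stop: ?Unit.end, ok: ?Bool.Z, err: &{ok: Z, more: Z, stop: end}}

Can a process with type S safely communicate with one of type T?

NO

?Bool vs !Bool  match
  ?Str vs !Str  match
    rec Z vs rec Z  match (μ self-dual)
      &{stop,ok,err} vs +{stop,ok,err}  match label sets agree
        • stop:
          !Unit vs ?Unit  match
            end vs end  match
        • ok:
          !Bool vs ?Bool  match
            Z vs Z  match
        • err:
          &{ok,more,stop} vs &{ok,more,stop}  ✗ choice polarity not flipped — not dual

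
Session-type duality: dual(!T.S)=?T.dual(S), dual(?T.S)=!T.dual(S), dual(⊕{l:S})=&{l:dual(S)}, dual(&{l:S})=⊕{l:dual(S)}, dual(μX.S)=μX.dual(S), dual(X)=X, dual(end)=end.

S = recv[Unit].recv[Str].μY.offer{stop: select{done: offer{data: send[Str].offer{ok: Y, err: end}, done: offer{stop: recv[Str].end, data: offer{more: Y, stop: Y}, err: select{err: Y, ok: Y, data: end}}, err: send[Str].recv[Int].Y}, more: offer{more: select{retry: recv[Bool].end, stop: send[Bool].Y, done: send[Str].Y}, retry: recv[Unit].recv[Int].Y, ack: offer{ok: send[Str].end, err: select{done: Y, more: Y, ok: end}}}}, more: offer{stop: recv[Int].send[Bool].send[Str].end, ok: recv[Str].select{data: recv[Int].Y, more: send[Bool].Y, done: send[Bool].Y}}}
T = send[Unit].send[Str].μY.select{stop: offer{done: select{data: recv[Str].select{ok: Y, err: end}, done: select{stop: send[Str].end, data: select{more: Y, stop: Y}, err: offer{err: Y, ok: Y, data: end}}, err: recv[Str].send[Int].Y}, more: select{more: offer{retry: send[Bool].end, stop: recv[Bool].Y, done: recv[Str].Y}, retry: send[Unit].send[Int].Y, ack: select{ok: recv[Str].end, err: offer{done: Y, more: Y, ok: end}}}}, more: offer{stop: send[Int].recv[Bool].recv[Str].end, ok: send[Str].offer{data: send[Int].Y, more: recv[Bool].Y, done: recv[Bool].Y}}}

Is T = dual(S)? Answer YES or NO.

NO

recv[Unit] | send[Unit]  ✓
  recv[Str] | send[Str]  ✓
    μY | μY  ✓ (μ self-dual)
      offer{stop,more} | select{stop,more}  ✓ labels match
        case stop:
          select{done,more} | offer{done,more}  ✓ labels match
            case done:
              offer{data,done,err} | select{data,done,err}  ✓ labels match
                case data:
                  send[Str] | recv[Str]  ✓
                    offer{ok,err} | select{ok,err}  ✓ labels match
                      case ok:
                        Y | Y  ✓
                      case err:
                        end | end  ✓
                case done:
                  offer{stop,data,err} | select{stop,data,err}  ✓ labels match
                    case stop:
                      recv[Str] | send[Str]  ✓
                        end | end  ✓
                    case data:
                      offer{more,stop} | select{more,stop}  ✓ labels match
                        case more:
                          Y | Y  ✓
                        case stop:
                          Y | Y  ✓
                    case err:
                      select{err,ok,data} | offer{err,ok,data}  ✓ labels match
                        case err:
                          Y | Y  ✓
                        case ok:
                          Y | Y  ✓
                        case data:
                          end | end  ✓
                case err:
                  send[Str] | recv[Str]  ✓
                    recv[Int] | send[Int]  ✓
                      Y | Y  ✓
            case more:
              offer{more,retry,ack} | select{more,retry,ack}  ✓ labels match
                case more:
                  select{retry,stop,done} | offer{retry,stop,done}  ✓ labels match
                    case retry:
                      recv[Bool] | send[Bool]  ✓
                        end | end  ✓
                    case stop:
                      send[Bool] | recv[Bool]  ✓
                        Y | Y  ✓
                    case done:
                      send[Str] | recv[Str]  ✓
                        Y | Y  ✓
                case retry:
                  recv[Unit] | send[Unit]  ✓
                    recv[Int] | send[Int]  ✓
                      Y | Y  ✓
                case ack:
                  offer{ok,err} | select{ok,err}  ✓ labels match
                    case ok:
                      send[Str] | recv[Str]  ✓
                        end | end  ✓
                    case err:
                      select{done,more,ok} | offer{done,more,ok}  ✓ labels match
                        case done:
                          Y | Y  ✓
                        case more:
                          Y | Y  ✓
                        case ok:
                          end | end  ✓
        case more:
          offer{stop,ok} | offer{stop,ok}  ✗ choice polarity not flipped — not dual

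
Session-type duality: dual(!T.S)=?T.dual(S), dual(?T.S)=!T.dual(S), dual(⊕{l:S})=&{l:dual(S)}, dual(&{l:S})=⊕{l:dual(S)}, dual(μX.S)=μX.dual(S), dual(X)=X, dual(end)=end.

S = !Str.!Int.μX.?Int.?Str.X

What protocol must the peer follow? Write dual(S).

?Str.?Int.μX.!Int.!Str.X

!Str = ?Str
  !Int = ?Int
    μX = μX  (binder kept)
      ?Int = !Int
        ?Str = !Str
          X self-dual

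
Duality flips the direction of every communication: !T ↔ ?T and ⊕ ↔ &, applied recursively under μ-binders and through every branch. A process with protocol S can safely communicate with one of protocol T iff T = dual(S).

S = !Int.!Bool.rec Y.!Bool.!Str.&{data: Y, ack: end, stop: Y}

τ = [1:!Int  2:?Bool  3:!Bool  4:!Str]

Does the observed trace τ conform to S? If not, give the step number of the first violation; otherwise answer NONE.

2

[1] !Int  ✓  residual = !Bool.rec Y.…
[2] got ?Bool, protocol expects !Bool  ✗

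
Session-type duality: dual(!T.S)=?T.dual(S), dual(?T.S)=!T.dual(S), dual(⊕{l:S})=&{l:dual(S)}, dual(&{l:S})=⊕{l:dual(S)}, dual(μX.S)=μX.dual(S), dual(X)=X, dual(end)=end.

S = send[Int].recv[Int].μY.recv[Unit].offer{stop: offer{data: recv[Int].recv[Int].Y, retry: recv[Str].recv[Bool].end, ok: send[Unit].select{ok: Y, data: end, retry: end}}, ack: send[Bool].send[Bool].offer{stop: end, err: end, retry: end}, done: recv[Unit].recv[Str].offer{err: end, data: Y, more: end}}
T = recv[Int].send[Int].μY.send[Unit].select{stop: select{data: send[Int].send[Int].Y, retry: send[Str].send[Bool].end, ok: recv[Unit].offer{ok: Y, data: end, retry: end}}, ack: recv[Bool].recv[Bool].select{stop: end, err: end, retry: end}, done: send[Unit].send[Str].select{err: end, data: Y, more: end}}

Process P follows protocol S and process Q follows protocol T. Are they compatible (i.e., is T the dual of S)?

YES

send[Int] ‖ recv[Int]  ✓
  recv[Int] ‖ send[Int]  ✓
    μY ‖ μY  ✓ (μ self-dual)
      recv[Unit] ‖ send[Unit]  ✓
        offer{stop,ack,done} ‖ select{stop,ack,done}  ✓ label sets agree
          • stop:
            offer{data,retry,ok} ‖ select{data,retry,ok}  ✓ label sets agree
              • data:
                recv[Int] ‖ send[Int]  ✓
                  recv[Int] ‖ send[Int]  ✓
                    Y ‖ Y  ✓
              • retry:
                recv[Str] ‖ send[Str]  ✓
                  recv[Bool] ‖ send[Bool]  ✓
                    end ‖ end  ✓
              • ok:
                send[Unit] ‖ recv[Unit]  ✓
                  select{ok,data,retry} ‖ offer{ok,data,retry}  ✓ label sets agree
                    • ok:
                      Y ‖ Y  ✓
                    • data:
                      end ‖ end  ✓
                    • retry:
                      end ‖ end  ✓
          • ack:
            send[Bool] ‖ recv[Bool]  ✓
              send[Bool] ‖ recv[Bool]  ✓
                offer{stop,err,retry} ‖ select{stop,err,retry}  ✓ label sets agree
                  • stop:
                    end ‖ end  ✓
                  • err:
                    end ‖ end  ✓
                  • retry:
                    end ‖ end  ✓
          • done:
            recv[Unit] ‖ send[Unit]  ✓
              recv[Str] ‖ send[Str]  ✓
                offer{err,data,more} ‖ select{err,data,more}  ✓ label sets agree
                  • err:
                    end ‖ end  ✓
                  • data:
                    Y ‖ Y  ✓
                  • more:
                    end ‖ end  ✓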